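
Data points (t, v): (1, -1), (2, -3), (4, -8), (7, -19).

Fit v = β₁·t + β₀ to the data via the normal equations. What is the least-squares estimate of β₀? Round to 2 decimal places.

Compute the Gram sums: Σt·t = 70, Σt = 14, Σ1 = 4.
Moment sums: Σt·v = -172, Σv = -31.
So MᵀM·[β₁, β₀]ᵀ = Mᵀv: [[70, 14]; [14, 4]]·[β₁, β₀]ᵀ = [-172, -31]ᵀ.
det = 70·4 − 14² = 84.
β₁ = ((-172)·4 − 14·(-31))/84 = -127/42; β₀ = (70·(-31) − 14·(-172))/84 = 17/6.

β₀ = 2.83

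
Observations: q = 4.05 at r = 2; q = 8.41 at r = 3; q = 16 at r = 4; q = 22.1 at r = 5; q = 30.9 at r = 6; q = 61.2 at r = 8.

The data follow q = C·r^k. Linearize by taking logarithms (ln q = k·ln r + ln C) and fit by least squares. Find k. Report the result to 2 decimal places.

With ln qᵢ as the transformed response and ln rᵢ as the regressor:
XᵀX = [[13.7340, 8.6587]; [8.6587, 6]], rhs = [26.8369, 16.9412]ᵀ  (here Σln r = 8.6587, Σ(ln r)² = 13.7340, Σln q = 16.9412, Σln r·ln q = 26.8369).
Solving (det = 7.4309): k = 1.92879, ln C = 0.04007.

k = 1.93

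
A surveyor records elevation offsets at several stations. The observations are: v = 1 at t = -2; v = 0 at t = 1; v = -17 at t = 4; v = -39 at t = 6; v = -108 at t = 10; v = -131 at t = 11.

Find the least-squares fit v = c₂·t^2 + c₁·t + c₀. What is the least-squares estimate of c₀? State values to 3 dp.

c₀ = 2.821

With design matrix A, AᵀA = [[26210, 2604, 278]; [2604, 278, 30]; [278, 30, 6]] and Aᵀv = [-28323, -2825, -294]ᵀ.
Solving the 3×3 system (Gaussian elimination) gives c₂ = -355137/348538, c₁ = -321349/348538, c₀ = 491532/174269.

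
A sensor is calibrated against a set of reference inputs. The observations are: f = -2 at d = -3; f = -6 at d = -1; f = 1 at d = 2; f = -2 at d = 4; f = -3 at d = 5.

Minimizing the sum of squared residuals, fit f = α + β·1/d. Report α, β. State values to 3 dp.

XᵀX·[α, β]ᵀ = Xᵀf reads: 5·α + (-23/60)·β = -12;  (-23/60)·α + (5269/3600)·β = 91/15.
det = 5·(5269/3600) − (-23/60)² = 3227/450.
α = ((-12)·(5269/3600) − (-23/60)·(91/15))/(3227/450) = -6857/3227; β = (5·(91/15) − (-23/60)·(-12))/(3227/450) = 11580/3227.

α = -2.125, β = 3.588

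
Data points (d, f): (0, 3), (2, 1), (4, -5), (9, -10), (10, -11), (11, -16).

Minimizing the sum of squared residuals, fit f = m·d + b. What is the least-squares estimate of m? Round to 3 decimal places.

Sums needed: Σd·d = 322, Σd = 36, Σ1 = 6.
Moment sums: Σd·f = -394, Σf = -38.
XᵀX·[m, b]ᵀ = Xᵀf becomes [[322, 36]; [36, 6]]·[m, b]ᵀ = [-394, -38]ᵀ.
Eliminating b: 6·(row 1) − 36·(row 2) gives 636·m = 6·(-394) − 36·(-38) = -996, so m = -83/53.
Then b = ((-38) − 36·(-83/53))/6 = 487/159.

m = -1.566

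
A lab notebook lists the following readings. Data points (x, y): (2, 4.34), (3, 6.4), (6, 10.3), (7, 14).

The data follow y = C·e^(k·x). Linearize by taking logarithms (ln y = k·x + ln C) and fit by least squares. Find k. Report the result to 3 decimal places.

k = 0.214

Linearized form: ln y = k·x + ln C. From the 4 transformed points,
XᵀX = [[98.0000, 18.0000]; [18.0000, 4]], rhs = [40.9709, 8.2954]ᵀ  (here Σx = 18.0000, Σ(x)² = 98.0000, Σln y = 8.2954, Σx·ln y = 40.9709).
Solving (det = 68.0000): k = 0.21422, ln C = 1.10986.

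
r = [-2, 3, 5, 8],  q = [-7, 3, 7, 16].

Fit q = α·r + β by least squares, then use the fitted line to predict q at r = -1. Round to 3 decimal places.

Forming XᵀX = [[102, 14]; [14, 4]] and Xᵀq = [186, 19]ᵀ gives XᵀX·[α, β]ᵀ = Xᵀq.
Δ = 102·4 − 14² = 212.
α = (186·4 − 14·19)/212 = 239/106; β = (102·19 − 14·186)/212 = -333/106.
At r = -1: q̂ = (239/106)·(-1) + (-333/106)·(1) = -286/53.

q̂ = -5.396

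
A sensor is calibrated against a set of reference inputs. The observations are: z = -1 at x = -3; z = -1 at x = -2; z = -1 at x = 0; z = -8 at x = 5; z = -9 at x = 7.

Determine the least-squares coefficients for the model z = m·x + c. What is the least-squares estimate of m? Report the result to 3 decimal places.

Forming AᵀA = [[87, 7]; [7, 5]] and Aᵀz = [-98, -20]ᵀ gives AᵀA·[m, c]ᵀ = Aᵀz.
Δ = 87·5 − 7² = 386.
m = ((-98)·5 − 7·(-20))/386 = -175/193; c = (87·(-20) − 7·(-98))/386 = -527/193.

m = -0.907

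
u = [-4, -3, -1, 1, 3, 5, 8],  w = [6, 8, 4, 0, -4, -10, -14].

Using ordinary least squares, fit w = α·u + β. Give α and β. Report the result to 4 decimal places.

α = -1.8791, β = 0.9874

Compute the Gram sums: Σu·u = 125, Σu = 9, Σ1 = 7.
And Σu·w = -226, Σw = -10.
MᵀM·[α, β]ᵀ = Mᵀw becomes [[125, 9]; [9, 7]]·[α, β]ᵀ = [-226, -10]ᵀ.
Eliminating β: 7·(row 1) − 9·(row 2) gives 794·α = 7·(-226) − 9·(-10) = -1492, so α = -746/397.
Then β = ((-10) − 9·(-746/397))/7 = 392/397.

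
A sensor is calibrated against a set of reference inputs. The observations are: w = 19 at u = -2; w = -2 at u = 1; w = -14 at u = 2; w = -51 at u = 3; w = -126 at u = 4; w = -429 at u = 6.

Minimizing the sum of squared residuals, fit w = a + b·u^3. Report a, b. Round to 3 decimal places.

a = 1.906, b = -1.995

XᵀX·[a, b]ᵀ = Xᵀw reads: 6·a + 308·b = -603;  308·a + 51610·b = -102371.
det = 6·51610 − 308² = 214796.
a = ((-603)·51610 − 308·(-102371))/214796 = 204719/107398; b = (6·(-102371) − 308·(-603))/214796 = -214251/107398.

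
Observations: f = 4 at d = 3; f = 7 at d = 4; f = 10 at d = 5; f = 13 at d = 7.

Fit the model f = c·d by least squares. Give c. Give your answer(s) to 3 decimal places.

c = 1.828

Normal-equation sums: Σd·d = 99.
And Σd·f = 181.
c = 181/99 = 1.82828.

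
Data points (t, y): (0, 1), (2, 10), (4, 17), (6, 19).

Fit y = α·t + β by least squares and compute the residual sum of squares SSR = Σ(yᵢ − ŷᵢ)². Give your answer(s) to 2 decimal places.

Entries of AᵀA: Σt·t = 56, Σt = 12, Σ1 = 4.
And Σt·y = 202, Σy = 47.
Eliminating β: 4·(row 1) − 12·(row 2) gives 80·α = 4·202 − 12·47 = 244, so α = 61/20.
Then β = (47 − 12·(61/20))/4 = 13/5.
Residuals: -8/5, 13/10, 11/5, -19/10; SSR = 127/10.

SSR = 12.70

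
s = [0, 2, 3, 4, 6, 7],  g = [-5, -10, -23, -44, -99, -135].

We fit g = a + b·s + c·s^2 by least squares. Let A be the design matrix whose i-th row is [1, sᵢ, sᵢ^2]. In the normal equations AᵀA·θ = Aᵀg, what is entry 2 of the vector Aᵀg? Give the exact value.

Entry 2 ↔ basis s, so (Aᵀg)_{2} = Σᵢ (s)·gᵢ = (0)·(-5) + (2)·(-10) + (3)·(-23) + (4)·(-44) + (6)·(-99) + (7)·(-135) = -1804.

-1804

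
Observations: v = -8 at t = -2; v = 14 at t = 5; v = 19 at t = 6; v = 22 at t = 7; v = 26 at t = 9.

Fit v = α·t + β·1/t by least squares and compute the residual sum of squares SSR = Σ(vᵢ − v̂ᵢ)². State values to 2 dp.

SSR = 4.13

The normal equations are: 195·α + 5·β = 588;  5·α + (69563/198450)·β = 10079/630.
(Σt·t = 195, Σt·1/t = 5, Σ1/t·1/t = 69563/198450, Σt·v = 588, Σ1/t·v = 10079/630.)
Eliminating β: (69563/198450)·(row 1) − 5·(row 2) gives (573569/13230)·α = (69563/198450)·588 − 5·(10079/630) = 1191839/9450, so α = 8342873/2867845.
Then β = ((10079/630) − 5·(8342873/2867845))/(69563/198450) = 2377305/573569.
Residuals: -627503/5735690, -788368/573569, 4901459/5735690, 2994404/2867845, -1842612/2867845; SSR = 23714177/5735690.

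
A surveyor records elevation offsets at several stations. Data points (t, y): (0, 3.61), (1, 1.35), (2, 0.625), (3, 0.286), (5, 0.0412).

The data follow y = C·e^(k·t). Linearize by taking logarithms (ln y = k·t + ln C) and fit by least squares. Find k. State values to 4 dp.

With ln yᵢ as the transformed response and tᵢ as the regressor:
Σt = 11.0000, Σ(t)² = 39.0000, Σln y = -3.3273, Σt·ln y = -20.3418.
Equations: 39.0000·k + 11.0000·ln C = -20.3418;  11.0000·k + 5·ln C = -3.3273.
Δ = 39.0000·5 − (11.0000)² = 74.0000; k = (-20.3418·5 − 11.0000·-3.3273)/74.0000 = -0.87985, ln C = (39.0000·-3.3273 − 11.0000·-20.3418)/74.0000 = 1.27022.

k = -0.8799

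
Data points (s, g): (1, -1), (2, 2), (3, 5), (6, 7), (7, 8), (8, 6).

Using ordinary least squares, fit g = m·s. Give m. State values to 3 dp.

Normal-equation sums: Σs·s = 163.
For Xᵀg: Σs·g = 164.
Normal equations: [[163]]·[m]ᵀ = [164]ᵀ.
m = 164/163 = 1.00613.

m = 1.006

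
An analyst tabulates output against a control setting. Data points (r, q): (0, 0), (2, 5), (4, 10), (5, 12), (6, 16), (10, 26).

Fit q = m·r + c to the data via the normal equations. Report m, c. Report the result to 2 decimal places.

Setting ∂/∂m … = 0 gives: 181·m + 27·c = 466;  27·m + 6·c = 69.
(Σr·r = 181, Σr = 27, Σ1 = 6, Σr·q = 466, Σq = 69.)
Eliminating c: 6·(row 1) − 27·(row 2) gives 357·m = 6·466 − 27·69 = 933, so m = 311/119.
Then c = (69 − 27·(311/119))/6 = -31/119.

m = 2.61, c = -0.26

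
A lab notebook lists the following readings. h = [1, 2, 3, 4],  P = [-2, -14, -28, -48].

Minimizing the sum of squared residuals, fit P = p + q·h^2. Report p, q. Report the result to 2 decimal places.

p = -0.44, q = -3.01

From the data, Σ1 = 4, Σh^2 = 30, Σh^2·h^2 = 354.
Moment sums: ΣP = -92, Σh^2·P = -1078.
XᵀX·[p, q]ᵀ = XᵀP becomes [[4, 30]; [30, 354]]·[p, q]ᵀ = [-92, -1078]ᵀ.
Eliminating q: 354·(row 1) − 30·(row 2) gives 516·p = 354·(-92) − 30·(-1078) = -228, so p = -19/43.
Then q = ((-1078) − 30·(-19/43))/354 = -388/129.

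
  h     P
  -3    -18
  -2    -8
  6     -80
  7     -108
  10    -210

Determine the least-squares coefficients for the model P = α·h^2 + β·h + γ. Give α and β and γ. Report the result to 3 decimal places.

Setting ∂/∂α … = 0 gives: 13794·α + 1524·β + 198·γ = -29366;  1524·α + 198·β + 18·γ = -3266;  198·α + 18·β + 5·γ = -424.
Row-reducing yields α = -109961/56217, β = -64525/56217, γ = -60152/18739.

α = -1.956, β = -1.148, γ = -3.210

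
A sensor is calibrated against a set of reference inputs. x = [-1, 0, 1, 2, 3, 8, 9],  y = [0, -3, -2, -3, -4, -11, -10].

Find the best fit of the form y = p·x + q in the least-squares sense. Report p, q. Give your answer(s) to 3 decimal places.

From the data, Σx·x = 160, Σx = 22, Σ1 = 7.
For Mᵀy: Σx·y = -198, Σy = -33.
Eliminating q: 7·(row 1) − 22·(row 2) gives 636·p = 7·(-198) − 22·(-33) = -660, so p = -55/53.
Then q = ((-33) − 22·(-55/53))/7 = -77/53.

p = -1.038, q = -1.453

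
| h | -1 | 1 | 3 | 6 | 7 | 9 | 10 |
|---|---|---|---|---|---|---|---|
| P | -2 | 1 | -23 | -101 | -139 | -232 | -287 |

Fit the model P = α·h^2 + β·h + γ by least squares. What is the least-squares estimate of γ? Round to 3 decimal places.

γ = 2.168

AᵀA·[α, β, γ]ᵀ = AᵀP reads: 20341·α + 2315·β + 277·γ = -58147;  2315·α + 277·β + 35·γ = -6603;  277·α + 35·β + 7·γ = -783.
Inverting the 3×3 Gram matrix, [α, β, γ]ᵀ = [-157933/53568, 913/1728, 29039/13392]ᵀ.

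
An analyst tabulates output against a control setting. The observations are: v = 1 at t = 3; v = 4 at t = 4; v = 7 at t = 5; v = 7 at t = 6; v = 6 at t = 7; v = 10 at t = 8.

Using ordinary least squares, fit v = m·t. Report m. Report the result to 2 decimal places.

Normal-equation sums: Σt·t = 199.
Right-hand side: Σt·v = 218.
So XᵀX·[m]ᵀ = Xᵀv: [[199]]·[m]ᵀ = [218]ᵀ.
Hence m = 218 / 199 ≈ 1.09548.

m = 1.10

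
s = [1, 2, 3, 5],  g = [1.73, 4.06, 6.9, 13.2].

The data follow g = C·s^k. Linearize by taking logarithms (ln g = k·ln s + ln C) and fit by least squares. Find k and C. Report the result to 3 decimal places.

With ln gᵢ as the transformed response and ln sᵢ as the regressor:
Σln s = 3.4012, Σ(ln s)² = 4.2777, Σln g = 6.4610, Σln s·ln g = 7.2459.
Equations: 4.2777·k + 3.4012·ln C = 7.2459;  3.4012·k + 4·ln C = 6.4610.
Δ = 4.2777·4 − (3.4012)² = 5.5426; k = (7.2459·4 − 3.4012·6.4610)/5.5426 = 1.26445, ln C = (4.2777·6.4610 − 3.4012·7.2459)/5.5426 = 0.54010, so C = exp(0.54010) = 1.71617.

k = 1.264, C = 1.716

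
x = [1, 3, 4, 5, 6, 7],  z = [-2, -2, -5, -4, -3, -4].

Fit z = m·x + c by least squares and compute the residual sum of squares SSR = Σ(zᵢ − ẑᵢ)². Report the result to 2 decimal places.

SSR = 5.03

Setting ∂/∂m … = 0 gives: 136·m + 26·c = -94;  26·m + 6·c = -20.
(Σx·x = 136, Σx = 26, Σ1 = 6, Σx·z = -94, Σz = -20.)
det = 136·6 − 26² = 140.
m = ((-94)·6 − 26·(-20))/140 = -11/35; c = (136·(-20) − 26·(-94))/140 = -69/35.
Residuals: 2/7, 32/35, -62/35, -16/35, 6/7, 6/35; SSR = 176/35.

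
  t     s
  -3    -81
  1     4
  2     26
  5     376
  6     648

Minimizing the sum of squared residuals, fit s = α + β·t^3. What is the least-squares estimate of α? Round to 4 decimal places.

α = 0.9781

Compute the Gram sums: Σ1 = 5, Σt^3 = 323, Σt^3·t^3 = 63075.
And Σs = 973, Σt^3·s = 189367.
Eliminating β: 63075·(row 1) − 323·(row 2) gives 211046·α = 63075·973 − 323·189367 = 206434, so α = 103217/105523.
Then β = (189367 − 323·(103217/105523))/63075 = 316278/105523.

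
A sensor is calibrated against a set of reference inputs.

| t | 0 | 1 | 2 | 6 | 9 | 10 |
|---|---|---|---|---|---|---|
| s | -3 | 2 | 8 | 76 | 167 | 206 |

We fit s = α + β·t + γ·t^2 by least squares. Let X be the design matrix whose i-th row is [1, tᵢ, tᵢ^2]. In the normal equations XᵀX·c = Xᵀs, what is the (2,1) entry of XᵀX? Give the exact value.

Row 2 ↔ basis t, column 1 ↔ basis 1, so (XᵀX)_{2,1} = Σᵢ t = (0)·(1) + (1)·(1) + (2)·(1) + (6)·(1) + (9)·(1) + (10)·(1) = 28.

28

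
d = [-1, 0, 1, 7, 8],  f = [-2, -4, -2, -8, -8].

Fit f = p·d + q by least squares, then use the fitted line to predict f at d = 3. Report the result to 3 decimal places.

Forming XᵀX = [[115, 15]; [15, 5]] and Xᵀf = [-120, -24]ᵀ gives XᵀX·[p, q]ᵀ = Xᵀf.
Determinant 115·5 − 15² = 350.
p = ((-120)·5 − 15·(-24))/350 = -24/35; q = (115·(-24) − 15·(-120))/350 = -96/35.
At d = 3: f̂ = (-24/35)·(3) + (-96/35)·(1) = -24/5.

f̂ = -4.800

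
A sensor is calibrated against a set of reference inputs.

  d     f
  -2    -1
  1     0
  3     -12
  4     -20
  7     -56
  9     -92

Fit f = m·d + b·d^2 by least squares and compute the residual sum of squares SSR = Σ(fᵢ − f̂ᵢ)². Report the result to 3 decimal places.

SSR = 6.276

With design matrix X, XᵀX = [[160, 1156]; [1156, 9316]] and Xᵀf = [-1334, -10628]ᵀ.
Determinant 160·9316 − 1156² = 154224.
m = ((-1334)·9316 − 1156·(-10628))/154224 = -347/378; b = (160·(-10628) − 1156·(-1334))/154224 = -6599/6426.
Residuals: 454/357, 2083/1071, -4/1071, 110/1071, 38/51, -199/357; SSR = 6722/1071.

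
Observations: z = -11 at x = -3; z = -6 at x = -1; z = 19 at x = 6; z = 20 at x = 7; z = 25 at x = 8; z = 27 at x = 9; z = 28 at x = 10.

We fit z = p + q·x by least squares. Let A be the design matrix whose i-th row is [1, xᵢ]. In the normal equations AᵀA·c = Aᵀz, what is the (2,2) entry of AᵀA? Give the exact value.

340

Row 2 ↔ basis x, column 2 ↔ basis x, so (AᵀA)_{2,2} = Σᵢ (x)·(x) = (-3)·(-3) + (-1)·(-1) + (6)·(6) + (7)·(7) + (8)·(8) + (9)·(9) + (10)·(10) = 340.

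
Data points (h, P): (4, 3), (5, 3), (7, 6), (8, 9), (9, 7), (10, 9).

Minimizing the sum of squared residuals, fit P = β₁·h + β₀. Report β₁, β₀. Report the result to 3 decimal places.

Normal-equation sums: Σh·h = 335, Σh = 43, Σ1 = 6.
Moment sums: Σh·P = 294, ΣP = 37.
XᵀX·[β₁, β₀]ᵀ = XᵀP becomes [[335, 43]; [43, 6]]·[β₁, β₀]ᵀ = [294, 37]ᵀ.
Δ = 335·6 − 43² = 161.
β₁ = (294·6 − 43·37)/161 = 173/161; β₀ = (335·37 − 43·294)/161 = -247/161.

β₁ = 1.075, β₀ = -1.534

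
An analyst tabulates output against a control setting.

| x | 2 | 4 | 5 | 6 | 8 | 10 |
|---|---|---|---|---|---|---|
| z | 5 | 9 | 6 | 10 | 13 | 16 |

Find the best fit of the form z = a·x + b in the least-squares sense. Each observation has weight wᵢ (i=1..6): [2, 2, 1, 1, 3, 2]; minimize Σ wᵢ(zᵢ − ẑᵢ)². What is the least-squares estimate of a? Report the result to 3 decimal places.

Entries of MᵀWM: Σwᵢ·x·x = 493, Σwᵢ·x = 67, Σwᵢ·1 = 11.
Right-hand side: Σwᵢ·x·z = 814, Σwᵢ·z = 115.
Eliminating b: 11·(row 1) − 67·(row 2) gives 934·a = 11·814 − 67·115 = 1249, so a = 1249/934.
Then b = (115 − 67·(1249/934))/11 = 2157/934.

a = 1.337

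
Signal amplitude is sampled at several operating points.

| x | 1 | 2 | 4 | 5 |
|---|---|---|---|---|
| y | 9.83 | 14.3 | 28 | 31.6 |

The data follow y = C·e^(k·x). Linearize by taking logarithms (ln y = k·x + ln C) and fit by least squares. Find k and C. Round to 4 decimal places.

k = 0.3007, C = 7.6183

Linearized form: ln y = k·x + ln C. From the 4 transformed points,
Σx = 12.0000, Σ(x)² = 46.0000, Σln y = 11.7311, Σx·ln y = 38.2006.
Equations: 46.0000·k + 12.0000·ln C = 38.2006;  12.0000·k + 4·ln C = 11.7311.
Solving (det = 40.0000): k = 0.30074, ln C = 2.03055, so C = exp(2.03055) = 7.61828.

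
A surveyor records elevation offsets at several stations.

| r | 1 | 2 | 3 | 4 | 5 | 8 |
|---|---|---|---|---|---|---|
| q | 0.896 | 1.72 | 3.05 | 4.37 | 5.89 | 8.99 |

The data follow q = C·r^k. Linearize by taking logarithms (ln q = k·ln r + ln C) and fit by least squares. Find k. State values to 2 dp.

k = 1.15

Let Y = ln q. Fitting Y = k·ln r + ln C by least squares:
Σln r = 6.8669, Σ(ln r)² = 10.5236, Σln q = 6.9918, Σln r·ln q = 11.0661.
Normal system: [[10.5236, 6.8669]; [6.8669, 6]]·[k, ln C]ᵀ = [11.0661, 6.9918]ᵀ.
Δ = 10.5236·6 − (6.8669)² = 15.9867; k = (11.0661·6 − 6.8669·6.9918)/15.9867 = 1.14999, ln C = (10.5236·6.9918 − 6.8669·11.0661)/15.9867 = -0.15085.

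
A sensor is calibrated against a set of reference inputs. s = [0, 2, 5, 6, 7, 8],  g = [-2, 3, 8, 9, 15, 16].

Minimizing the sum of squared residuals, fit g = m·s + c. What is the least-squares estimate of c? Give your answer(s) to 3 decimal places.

c = -2.120

Sums needed: Σs·s = 178, Σs = 28, Σ1 = 6.
Moment sums: Σs·g = 333, Σg = 49.
Determinant 178·6 − 28² = 284.
m = (333·6 − 28·49)/284 = 313/142; c = (178·49 − 28·333)/284 = -301/142.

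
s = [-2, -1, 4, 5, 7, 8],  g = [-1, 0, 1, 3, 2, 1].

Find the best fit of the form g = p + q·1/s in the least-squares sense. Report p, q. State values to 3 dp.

Compute the Gram sums: Σ1 = 6, Σ1/s = -219/280, Σ1/s·1/s = 108861/78400.
Moment sums: Σg = 6, Σ1/s·g = 493/280.
det = 6·(108861/78400) − (-219/280)² = 121041/15680.
p = (6·(108861/78400) − (-219/280)·(493/280))/(121041/15680) = 253711/201735; q = (6·(493/280) − (-219/280)·6)/(121041/15680) = 79744/40347.

p = 1.258, q = 1.976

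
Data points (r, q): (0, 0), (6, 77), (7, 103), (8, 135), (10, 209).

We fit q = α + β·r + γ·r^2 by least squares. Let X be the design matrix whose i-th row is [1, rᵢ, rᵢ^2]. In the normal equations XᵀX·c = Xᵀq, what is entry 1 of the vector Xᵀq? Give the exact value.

524

Entry 1 ↔ basis 1, so (Xᵀq)_{1} = Σᵢ qᵢ = (1)·(0) + (1)·(77) + (1)·(103) + (1)·(135) + (1)·(209) = 524.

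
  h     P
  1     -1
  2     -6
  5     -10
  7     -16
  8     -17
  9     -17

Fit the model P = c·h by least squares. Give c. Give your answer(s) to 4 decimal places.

From the data, Σh·h = 224.
Moment sums: Σh·P = -464.
Normal equations: [[224]]·[c]ᵀ = [-464]ᵀ.
Hence c = -464 / 224 ≈ -2.07143.

c = -2.0714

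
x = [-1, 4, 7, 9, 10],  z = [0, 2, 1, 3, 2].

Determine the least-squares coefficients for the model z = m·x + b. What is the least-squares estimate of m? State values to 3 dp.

Setting ∂/∂m … = 0 gives: 247·m + 29·b = 62;  29·m + 5·b = 8.
(Σx·x = 247, Σx = 29, Σ1 = 5, Σx·z = 62, Σz = 8.)
Determinant 247·5 − 29² = 394.
m = (62·5 − 29·8)/394 = 39/197; b = (247·8 − 29·62)/394 = 89/197.

m = 0.198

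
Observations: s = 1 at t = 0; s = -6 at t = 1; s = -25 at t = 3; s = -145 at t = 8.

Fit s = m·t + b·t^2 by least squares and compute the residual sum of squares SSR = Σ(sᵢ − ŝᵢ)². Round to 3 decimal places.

Compute the Gram sums: Σt·t = 74, Σt·t^2 = 540, Σt^2·t^2 = 4178.
And Σt·s = -1241, Σt^2·s = -9511.
So XᵀX·[m, b]ᵀ = Xᵀs: [[74, 540]; [540, 4178]]·[m, b]ᵀ = [-1241, -9511]ᵀ.
Δ = 74·4178 − 540² = 17572.
m = ((-1241)·4178 − 540·(-9511))/17572 = -24479/8786; b = (74·(-9511) − 540·(-1241))/17572 = -16837/8786.
Residuals: 1, -5700/4393, 2660/4393, -285/4393; SSR = 13418/4393.

SSR = 3.054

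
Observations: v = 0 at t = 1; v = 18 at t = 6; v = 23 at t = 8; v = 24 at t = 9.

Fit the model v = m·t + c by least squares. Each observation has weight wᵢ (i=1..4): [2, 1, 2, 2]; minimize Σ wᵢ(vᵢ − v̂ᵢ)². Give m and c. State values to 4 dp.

m = 3.1053, c = -2.6316

With design matrix M, MᵀWM = [[328, 42]; [42, 7]] and MᵀWv = [908, 112]ᵀ.
det = 328·7 − 42² = 532.
m = (908·7 − 42·112)/532 = 59/19; c = (328·112 − 42·908)/532 = -50/19.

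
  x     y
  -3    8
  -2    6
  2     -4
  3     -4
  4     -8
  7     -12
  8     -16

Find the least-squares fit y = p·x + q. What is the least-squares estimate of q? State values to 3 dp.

q = 1.450

Sums needed: Σx·x = 155, Σx = 19, Σ1 = 7.
And Σx·y = -300, Σy = -30.
det = 155·7 − 19² = 724.
p = ((-300)·7 − 19·(-30))/724 = -765/362; q = (155·(-30) − 19·(-300))/724 = 525/362.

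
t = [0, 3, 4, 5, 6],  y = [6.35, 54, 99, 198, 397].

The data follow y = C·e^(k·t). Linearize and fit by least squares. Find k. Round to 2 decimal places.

Let Y = ln y. Fitting Y = k·t + ln C by least squares:
Sums: Σt = 18.0000, Σ(t)² = 86.0000, Σln y = 21.7048, Σt·ln y = 92.6924.
Normal system: [[86.0000, 18.0000]; [18.0000, 5]]·[k, ln C]ᵀ = [92.6924, 21.7048]ᵀ.
Solving (det = 106.0000): k = 0.68657, ln C = 1.86931.

k = 0.69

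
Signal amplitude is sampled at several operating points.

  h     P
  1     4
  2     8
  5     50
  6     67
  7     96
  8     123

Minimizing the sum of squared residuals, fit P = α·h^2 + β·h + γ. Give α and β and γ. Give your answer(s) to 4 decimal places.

Normal-equation sums: Σh^2·h^2 = 8435, Σh^2·h = 1205, Σh^2 = 179, Σh·h = 179, Σh = 29, Σ1 = 6.
Moment sums: Σh^2·P = 16274, Σh·P = 2328, ΣP = 348.
Row-reducing yields α = 27821/14088, β = -9107/14088, γ = 1297/587.

α = 1.9748, β = -0.6464, γ = 2.2095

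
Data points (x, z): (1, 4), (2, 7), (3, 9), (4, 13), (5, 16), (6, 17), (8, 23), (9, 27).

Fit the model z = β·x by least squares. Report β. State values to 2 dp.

The normal equations are: 236·β = 706.
(Σx·x = 236, Σx·z = 706.)
Hence β = 706 / 236 ≈ 2.99153.

β = 2.99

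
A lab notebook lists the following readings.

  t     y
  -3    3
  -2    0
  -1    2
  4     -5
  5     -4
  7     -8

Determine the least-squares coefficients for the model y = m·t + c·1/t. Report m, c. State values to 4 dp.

m = -1.0278, c = -0.0174

Forming AᵀA = [[104, 6]; [6, 261781/176400]] and Aᵀy = [-107, -867/140]ᵀ gives AᵀA·[m, c]ᵀ = Aᵀy.
Eliminating c: (261781/176400)·(row 1) − 6·(row 2) gives (2609353/22050)·m = (261781/176400)·(-107) − 6·(-867/140) = -21456047/176400, so m = -21456047/20874824.
Then c = ((-867/140) − 6·(-21456047/20874824))/(261781/176400) = -45360/2609353.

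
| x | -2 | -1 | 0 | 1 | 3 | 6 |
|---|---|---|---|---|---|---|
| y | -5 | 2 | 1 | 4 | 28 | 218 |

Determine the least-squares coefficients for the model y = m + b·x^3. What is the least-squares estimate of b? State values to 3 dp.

b = 0.998

Forming MᵀM = [[6, 235]; [235, 47451]] and Mᵀy = [248, 47886]ᵀ gives MᵀM·[m, b]ᵀ = Mᵀy.
det = 6·47451 − 235² = 229481.
m = (248·47451 − 235·47886)/229481 = 514638/229481; b = (6·47886 − 235·248)/229481 = 229036/229481.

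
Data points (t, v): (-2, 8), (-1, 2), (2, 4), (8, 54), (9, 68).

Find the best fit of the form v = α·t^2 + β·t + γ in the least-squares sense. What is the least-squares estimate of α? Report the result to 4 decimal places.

Setting ∂/∂α … = 0 gives: 10690·α + 1240·β + 154·γ = 9014;  1240·α + 154·β + 16·γ = 1034;  154·α + 16·β + 5·γ = 136.
(Σt^2·t^2 = 10690, Σt^2·t = 1240, Σt^2 = 154, Σt·t = 154, Σt = 16, Σ1 = 5, Σt^2·v = 9014, Σt·v = 1034, Σv = 136.)
Solving the 3×3 system (Gaussian elimination) gives α = 20253/22093, β = -18519/22093, γ = 36398/22093.

α = 0.9167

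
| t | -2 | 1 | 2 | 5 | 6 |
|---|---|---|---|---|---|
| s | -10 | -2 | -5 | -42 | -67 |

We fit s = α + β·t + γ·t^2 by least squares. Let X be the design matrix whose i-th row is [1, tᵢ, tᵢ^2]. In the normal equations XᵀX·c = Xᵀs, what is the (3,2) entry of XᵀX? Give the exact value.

Row 3 ↔ basis t^2, column 2 ↔ basis t, so (XᵀX)_{3,2} = Σᵢ (t^2)·(t) = (4)·(-2) + (1)·(1) + (4)·(2) + (25)·(5) + (36)·(6) = 342.

342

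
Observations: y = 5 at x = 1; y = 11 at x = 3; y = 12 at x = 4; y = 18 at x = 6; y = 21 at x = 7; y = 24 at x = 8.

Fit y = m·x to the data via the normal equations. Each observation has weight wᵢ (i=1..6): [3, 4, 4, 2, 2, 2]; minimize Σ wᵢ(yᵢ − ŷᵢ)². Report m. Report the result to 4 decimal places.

m = 3.0748

The normal equations are: 401·m = 1233.
(Σwᵢ·x·x = 401, Σwᵢ·x·y = 1233.)
m = 1233/401 = 3.07481.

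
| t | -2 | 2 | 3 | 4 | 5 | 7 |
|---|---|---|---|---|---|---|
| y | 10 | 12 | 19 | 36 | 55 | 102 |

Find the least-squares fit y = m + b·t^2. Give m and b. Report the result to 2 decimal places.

m = 2.60, b = 2.04

From the data, Σ1 = 6, Σt^2 = 107, Σt^2·t^2 = 3395.
Moment sums: Σy = 234, Σt^2·y = 7208.
XᵀX·[m, b]ᵀ = Xᵀy becomes [[6, 107]; [107, 3395]]·[m, b]ᵀ = [234, 7208]ᵀ.
det = 6·3395 − 107² = 8921.
m = (234·3395 − 107·7208)/8921 = 23174/8921; b = (6·7208 − 107·234)/8921 = 18210/8921.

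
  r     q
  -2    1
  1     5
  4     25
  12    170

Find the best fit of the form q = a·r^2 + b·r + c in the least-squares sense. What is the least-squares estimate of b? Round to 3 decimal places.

With design matrix X, XᵀX = [[21009, 1785, 165]; [1785, 165, 15]; [165, 15, 4]] and Xᵀq = [24889, 2143, 201]ᵀ.
Row-reducing yields a = 8213/8196, b = 27707/13660, c = 1787/1366.

b = 2.028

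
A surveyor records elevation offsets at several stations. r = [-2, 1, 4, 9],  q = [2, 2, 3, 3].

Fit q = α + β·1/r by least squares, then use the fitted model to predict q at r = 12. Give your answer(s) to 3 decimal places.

q̂ = 2.508

Normal-equation sums: Σ1 = 4, Σ1/r = 31/36, Σ1/r·1/r = 1717/1296.
For Xᵀq: Σq = 10, Σ1/r·q = 25/12.
XᵀX·[α, β]ᵀ = Xᵀq becomes [[4, 31/36]; [31/36, 1717/1296]]·[α, β]ᵀ = [10, 25/12]ᵀ.
Determinant 4·(1717/1296) − (31/36)² = 1969/432.
α = (10·(1717/1296) − (31/36)·(25/12))/(1969/432) = 14845/5907; β = (4·(25/12) − (31/36)·10)/(1969/432) = -120/1969.
At r = 12: q̂ = (14845/5907)·(1) + (-120/1969)·(1/12) = 14815/5907.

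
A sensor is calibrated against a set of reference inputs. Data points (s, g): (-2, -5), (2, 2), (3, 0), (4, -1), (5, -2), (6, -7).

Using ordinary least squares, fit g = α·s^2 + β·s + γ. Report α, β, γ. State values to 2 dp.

α = -0.45, β = 1.62, γ = 0.05

XᵀX·[α, β, γ]ᵀ = Xᵀg reads: 2290·α + 432·β + 94·γ = -330;  432·α + 94·β + 18·γ = -42;  94·α + 18·β + 6·γ = -13.
Inverting the 3×3 Gram matrix, [α, β, γ]ᵀ = [-1381/3058, 24747/15290, 809/15290]ᵀ.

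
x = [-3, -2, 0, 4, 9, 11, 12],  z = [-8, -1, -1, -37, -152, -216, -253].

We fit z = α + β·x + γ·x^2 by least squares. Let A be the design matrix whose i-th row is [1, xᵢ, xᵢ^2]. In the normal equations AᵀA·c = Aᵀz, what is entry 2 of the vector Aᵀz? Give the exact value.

-6902

Entry 2 ↔ basis x, so (Aᵀz)_{2} = Σᵢ (x)·zᵢ = (-3)·(-8) + (-2)·(-1) + (0)·(-1) + (4)·(-37) + (9)·(-152) + (11)·(-216) + (12)·(-253) = -6902.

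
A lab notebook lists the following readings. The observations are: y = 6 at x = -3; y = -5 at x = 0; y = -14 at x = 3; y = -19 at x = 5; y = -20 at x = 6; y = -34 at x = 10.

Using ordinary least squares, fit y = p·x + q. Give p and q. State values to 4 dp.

p = -2.9763, q = -3.9163

With design matrix M, MᵀM = [[179, 21]; [21, 6]] and Mᵀy = [-615, -86]ᵀ.
det = 179·6 − 21² = 633.
p = ((-615)·6 − 21·(-86))/633 = -628/211; q = (179·(-86) − 21·(-615))/633 = -2479/633.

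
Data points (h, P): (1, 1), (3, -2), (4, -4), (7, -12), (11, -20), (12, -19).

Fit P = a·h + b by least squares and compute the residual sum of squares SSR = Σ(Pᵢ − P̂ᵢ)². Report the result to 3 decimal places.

Compute the Gram sums: Σh·h = 340, Σh = 38, Σ1 = 6.
Right-hand side: Σh·P = -553, ΣP = -56.
So AᵀA·[a, b]ᵀ = AᵀP: [[340, 38]; [38, 6]]·[a, b]ᵀ = [-553, -56]ᵀ.
Eliminating b: 6·(row 1) − 38·(row 2) gives 596·a = 6·(-553) − 38·(-56) = -1190, so a = -595/298.
Then b = ((-56) − 38·(-595/298))/6 = 987/298.
Residuals: -47/149, 101/149, 201/298, -199/149, -201/149, 491/298; SSR = 2185/298.

SSR = 7.332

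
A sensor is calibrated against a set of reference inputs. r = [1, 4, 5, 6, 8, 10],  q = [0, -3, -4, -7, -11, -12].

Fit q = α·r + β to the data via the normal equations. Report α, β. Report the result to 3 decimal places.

α = -1.466, β = 2.142

The normal equations are: 242·α + 34·β = -282;  34·α + 6·β = -37.
(Σr·r = 242, Σr = 34, Σ1 = 6, Σr·q = -282, Σq = -37.)
Eliminating β: 6·(row 1) − 34·(row 2) gives 296·α = 6·(-282) − 34·(-37) = -434, so α = -217/148.
Then β = ((-37) − 34·(-217/148))/6 = 317/148.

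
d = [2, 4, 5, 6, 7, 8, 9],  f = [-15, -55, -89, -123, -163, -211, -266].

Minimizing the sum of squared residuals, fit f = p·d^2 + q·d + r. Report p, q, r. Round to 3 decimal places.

Forming MᵀM = [[15251, 1997, 275]; [1997, 275, 41]; [275, 41, 7]] and Mᵀf = [-50630, -6656, -922]ᵀ gives MᵀM·[p, q, r]ᵀ = Mᵀf.
Row-reducing yields p = -2505/847, q = -5505/1694, r = 5941/1694.

p = -2.957, q = -3.250, r = 3.507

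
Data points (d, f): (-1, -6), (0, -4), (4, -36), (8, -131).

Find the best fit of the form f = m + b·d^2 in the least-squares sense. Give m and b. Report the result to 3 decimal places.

m = -4.077, b = -1.984

With design matrix M, MᵀM = [[4, 81]; [81, 4353]] and Mᵀf = [-177, -8966]ᵀ.
det = 4·4353 − 81² = 10851.
m = ((-177)·4353 − 81·(-8966))/10851 = -14745/3617; b = (4·(-8966) − 81·(-177))/10851 = -21527/10851.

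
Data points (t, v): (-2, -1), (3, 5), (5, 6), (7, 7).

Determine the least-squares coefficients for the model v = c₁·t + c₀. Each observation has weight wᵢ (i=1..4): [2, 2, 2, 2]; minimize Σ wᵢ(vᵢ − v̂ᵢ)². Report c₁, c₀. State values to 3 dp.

Compute the Gram sums: Σwᵢ·t·t = 174, Σwᵢ·t = 26, Σwᵢ·1 = 8.
For AᵀWv: Σwᵢ·t·v = 192, Σwᵢ·v = 34.
AᵀWA·[c₁, c₀]ᵀ = AᵀWv becomes [[174, 26]; [26, 8]]·[c₁, c₀]ᵀ = [192, 34]ᵀ.
Δ = 174·8 − 26² = 716.
c₁ = (192·8 − 26·34)/716 = 163/179; c₀ = (174·34 − 26·192)/716 = 231/179.

c₁ = 0.911, c₀ = 1.291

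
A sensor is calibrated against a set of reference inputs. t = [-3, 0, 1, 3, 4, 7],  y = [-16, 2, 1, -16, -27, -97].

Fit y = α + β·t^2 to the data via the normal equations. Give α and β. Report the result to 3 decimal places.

Setting ∂/∂α … = 0 gives: 6·α + 84·β = -153;  84·α + 2820·β = -5472.
(Σ1 = 6, Σt^2 = 84, Σt^2·t^2 = 2820, Σy = -153, Σt^2·y = -5472.)
det = 6·2820 − 84² = 9864.
α = ((-153)·2820 − 84·(-5472))/9864 = 783/274; β = (6·(-5472) − 84·(-153))/9864 = -555/274.

α = 2.858, β = -2.026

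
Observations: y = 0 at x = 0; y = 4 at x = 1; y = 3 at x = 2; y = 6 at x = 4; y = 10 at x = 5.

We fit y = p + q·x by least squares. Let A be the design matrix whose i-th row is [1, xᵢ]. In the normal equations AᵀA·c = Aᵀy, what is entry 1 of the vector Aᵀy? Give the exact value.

23

Entry 1 ↔ basis 1, so (Aᵀy)_{1} = Σᵢ yᵢ = (1)·(0) + (1)·(4) + (1)·(3) + (1)·(6) + (1)·(10) = 23.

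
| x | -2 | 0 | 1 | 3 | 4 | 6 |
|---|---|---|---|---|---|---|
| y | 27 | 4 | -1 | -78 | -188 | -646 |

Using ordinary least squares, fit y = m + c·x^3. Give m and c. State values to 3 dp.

m = 3.209, c = -3.004

Normal-equation sums: Σ1 = 6, Σx^3 = 300, Σx^3·x^3 = 51546.
Moment sums: Σy = -882, Σx^3·y = -153891.
AᵀA·[m, c]ᵀ = Aᵀy becomes [[6, 300]; [300, 51546]]·[m, c]ᵀ = [-882, -153891]ᵀ.
Determinant 6·51546 − 300² = 219276.
m = ((-882)·51546 − 300·(-153891))/219276 = 19548/6091; c = (6·(-153891) − 300·(-882))/219276 = -36597/12182.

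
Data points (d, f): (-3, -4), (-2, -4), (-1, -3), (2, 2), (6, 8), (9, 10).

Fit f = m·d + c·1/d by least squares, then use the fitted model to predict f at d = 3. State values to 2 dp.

f̂ = 4.02

Normal-equation sums: Σd·d = 135, Σd·1/d = 6, Σ1/d·1/d = 535/324.
And Σd·f = 165, Σ1/d·f = 88/9.
Δ = 135·(535/324) − 6² = 2243/12.
m = (165·(535/324) − 6·(88/9))/(2243/12) = 23089/20187; c = (135·(88/9) − 6·165)/(2243/12) = 3960/2243.
At d = 3: f̂ = (23089/20187)·(3) + (3960/2243)·(1/3) = 27049/6729.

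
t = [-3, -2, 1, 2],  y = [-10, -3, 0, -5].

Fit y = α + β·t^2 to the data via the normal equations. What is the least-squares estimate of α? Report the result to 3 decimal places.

Compute the Gram sums: Σ1 = 4, Σt^2 = 18, Σt^2·t^2 = 114.
Moment sums: Σy = -18, Σt^2·y = -122.
Eliminating β: 114·(row 1) − 18·(row 2) gives 132·α = 114·(-18) − 18·(-122) = 144, so α = 12/11.
Then β = ((-122) − 18·(12/11))/114 = -41/33.

α = 1.091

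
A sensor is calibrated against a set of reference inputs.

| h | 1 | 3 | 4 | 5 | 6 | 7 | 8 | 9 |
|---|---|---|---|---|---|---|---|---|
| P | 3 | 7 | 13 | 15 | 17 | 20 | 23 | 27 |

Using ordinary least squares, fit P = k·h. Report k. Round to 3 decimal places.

From the data, Σh·h = 281.
Right-hand side: Σh·P = 820.
XᵀX·[k]ᵀ = XᵀP becomes [[281]]·[k]ᵀ = [820]ᵀ.
k = 820/281 = 2.91815.

k = 2.918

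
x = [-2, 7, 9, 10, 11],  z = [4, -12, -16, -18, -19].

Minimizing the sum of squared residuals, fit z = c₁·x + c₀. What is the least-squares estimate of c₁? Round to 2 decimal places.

Entries of MᵀM: Σx·x = 355, Σx = 35, Σ1 = 5.
Right-hand side: Σx·z = -625, Σz = -61.
MᵀM·[c₁, c₀]ᵀ = Mᵀz becomes [[355, 35]; [35, 5]]·[c₁, c₀]ᵀ = [-625, -61]ᵀ.
det = 355·5 − 35² = 550.
c₁ = ((-625)·5 − 35·(-61))/550 = -9/5; c₀ = (355·(-61) − 35·(-625))/550 = 2/5.

c₁ = -1.80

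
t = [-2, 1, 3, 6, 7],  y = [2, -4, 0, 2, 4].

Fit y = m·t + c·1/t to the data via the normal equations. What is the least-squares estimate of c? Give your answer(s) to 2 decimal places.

c = -4.94

Normal-equation sums: Σt·t = 99, Σt·1/t = 5, Σ1/t·1/t = 1243/882.
For Aᵀy: Σt·y = 32, Σ1/t·y = -86/21.
Eliminating c: (1243/882)·(row 1) − 5·(row 2) gives (11223/98)·m = (1243/882)·32 − 5·(-86/21) = 28918/441, so m = 57836/101007.
Then c = ((-86/21) − 5·(57836/101007))/(1243/882) = -55412/11223.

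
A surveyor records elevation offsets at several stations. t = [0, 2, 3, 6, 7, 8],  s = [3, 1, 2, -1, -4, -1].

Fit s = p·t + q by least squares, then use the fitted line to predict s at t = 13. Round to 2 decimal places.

XᵀX·[p, q]ᵀ = Xᵀs reads: 162·p + 26·q = -34;  26·p + 6·q = 0.
(Σt·t = 162, Σt = 26, Σ1 = 6, Σt·s = -34, Σs = 0.)
Eliminating q: 6·(row 1) − 26·(row 2) gives 296·p = 6·(-34) − 26·0 = -204, so p = -51/74.
Then q = (0 − 26·(-51/74))/6 = 221/74.
At t = 13: ŝ = (-51/74)·(13) + (221/74)·(1) = -221/37.

ŝ = -5.97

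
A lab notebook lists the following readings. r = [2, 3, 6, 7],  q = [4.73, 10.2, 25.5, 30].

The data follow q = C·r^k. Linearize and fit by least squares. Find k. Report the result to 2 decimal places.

Linearized form: ln q = k·ln r + ln C. From the 4 transformed points,
Σln r = 5.5294, Σ(ln r)² = 8.6844, Σln q = 10.5162, Σln r·ln q = 16.0499.
Equations: 8.6844·k + 5.5294·ln C = 16.0499;  5.5294·k + 4·ln C = 10.5162.
Solving (det = 4.1629): k = 1.45354, ln C = 0.61974.

k = 1.45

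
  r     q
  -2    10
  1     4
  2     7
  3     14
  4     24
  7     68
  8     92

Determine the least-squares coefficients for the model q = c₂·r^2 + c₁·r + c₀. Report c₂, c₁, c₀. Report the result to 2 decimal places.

c₂ = 1.46, c₁ = -0.71, c₀ = 2.88

With design matrix M, MᵀM = [[6867, 947, 147]; [947, 147, 23]; [147, 23, 7]] and Mᵀq = [9802, 1348, 219]ᵀ.
Inverting the 3×3 Gram matrix, [c₂, c₁, c₀]ᵀ = [20013/13676, -9683/13676, 19703/6838]ᵀ.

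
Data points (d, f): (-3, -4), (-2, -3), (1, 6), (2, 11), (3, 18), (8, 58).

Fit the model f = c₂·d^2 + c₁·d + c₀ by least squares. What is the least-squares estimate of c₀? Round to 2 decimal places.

Forming XᵀX = [[4291, 513, 91]; [513, 91, 9]; [91, 9, 6]] and Xᵀf = [3876, 564, 86]ᵀ gives XᵀX·[c₂, c₁, c₀]ᵀ = Xᵀf.
Solving the 3×3 system (Gaussian elimination) gives c₂ = 26645/62878, c₁ = 223485/62878, c₀ = 80954/31439.

c₀ = 2.57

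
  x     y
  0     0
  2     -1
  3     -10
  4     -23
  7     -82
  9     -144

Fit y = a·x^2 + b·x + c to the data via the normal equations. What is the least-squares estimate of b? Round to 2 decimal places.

b = 2.83

Entries of MᵀM: Σx^2·x^2 = 9315, Σx^2·x = 1171, Σx^2 = 159, Σx·x = 159, Σx = 25, Σ1 = 6.
Moment sums: Σx^2·y = -16144, Σx·y = -1994, Σy = -260.
MᵀM·[a, b, c]ᵀ = Mᵀy becomes [[9315, 1171, 159]; [1171, 159, 25]; [159, 25, 6]]·[a, b, c]ᵀ = [-16144, -1994, -260]ᵀ.
Row-reducing yields a = -133061/63480, b = 59893/21160, c = 13327/31740.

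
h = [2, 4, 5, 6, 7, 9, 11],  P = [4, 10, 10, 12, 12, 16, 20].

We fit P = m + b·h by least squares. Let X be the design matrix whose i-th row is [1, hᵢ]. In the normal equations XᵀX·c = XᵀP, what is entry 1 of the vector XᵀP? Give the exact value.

84

Entry 1 ↔ basis 1, so (XᵀP)_{1} = Σᵢ Pᵢ = (1)·(4) + (1)·(10) + (1)·(10) + (1)·(12) + (1)·(12) + (1)·(16) + (1)·(20) = 84.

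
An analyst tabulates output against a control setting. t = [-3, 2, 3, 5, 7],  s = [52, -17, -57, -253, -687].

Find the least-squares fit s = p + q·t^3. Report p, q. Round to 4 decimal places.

Setting ∂/∂p … = 0 gives: 5·p + 476·q = -962;  476·p + 134796·q = -270345.
(Σ1 = 5, Σt^3 = 476, Σt^3·t^3 = 134796, Σs = -962, Σt^3·s = -270345.)
det = 5·134796 − 476² = 447404.
p = ((-962)·134796 − 476·(-270345))/447404 = -247383/111851; q = (5·(-270345) − 476·(-962))/447404 = -893813/447404.

p = -2.2117, q = -1.9978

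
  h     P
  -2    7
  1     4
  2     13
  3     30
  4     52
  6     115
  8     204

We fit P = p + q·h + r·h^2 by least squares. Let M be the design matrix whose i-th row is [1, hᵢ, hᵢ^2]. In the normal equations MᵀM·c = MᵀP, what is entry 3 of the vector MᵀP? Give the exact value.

18382

Entry 3 ↔ basis h^2, so (MᵀP)_{3} = Σᵢ (h^2)·Pᵢ = (4)·(7) + (1)·(4) + (4)·(13) + (9)·(30) + (16)·(52) + (36)·(115) + (64)·(204) = 18382.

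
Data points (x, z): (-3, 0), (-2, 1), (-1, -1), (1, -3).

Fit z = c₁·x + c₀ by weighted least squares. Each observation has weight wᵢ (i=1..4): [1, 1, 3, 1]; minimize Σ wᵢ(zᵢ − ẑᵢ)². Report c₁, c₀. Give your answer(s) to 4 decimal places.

Compute the Gram sums: Σwᵢ·x·x = 17, Σwᵢ·x = -7, Σwᵢ·1 = 6.
And Σwᵢ·x·z = -2, Σwᵢ·z = -5.
Eliminating c₀: 6·(row 1) − (-7)·(row 2) gives 53·c₁ = 6·(-2) − (-7)·(-5) = -47, so c₁ = -47/53.
Then c₀ = ((-5) − (-7)·(-47/53))/6 = -99/53.

c₁ = -0.8868, c₀ = -1.8679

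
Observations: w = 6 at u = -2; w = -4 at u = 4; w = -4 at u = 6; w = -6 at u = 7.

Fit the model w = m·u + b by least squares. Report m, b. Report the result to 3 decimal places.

With design matrix X, XᵀX = [[105, 15]; [15, 4]] and Xᵀw = [-94, -8]ᵀ.
Eliminating b: 4·(row 1) − 15·(row 2) gives 195·m = 4·(-94) − 15·(-8) = -256, so m = -256/195.
Then b = ((-8) − 15·(-256/195))/4 = 38/13.

m = -1.313, b = 2.923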